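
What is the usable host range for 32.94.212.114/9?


Network: 32.0.0.0
Broadcast: 32.127.255.255
First usable = network + 1
Last usable = broadcast - 1
Range: 32.0.0.1 to 32.127.255.254


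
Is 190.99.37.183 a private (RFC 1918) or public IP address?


RFC 1918 private ranges:
  10.0.0.0/8 (10.0.0.0 - 10.255.255.255)
  172.16.0.0/12 (172.16.0.0 - 172.31.255.255)
  192.168.0.0/16 (192.168.0.0 - 192.168.255.255)
Public (not in any RFC 1918 range)


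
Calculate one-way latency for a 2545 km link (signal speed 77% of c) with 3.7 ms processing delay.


Speed = 0.77 * 3e5 km/s = 231000 km/s
Propagation delay = 2545 / 231000 = 0.011 s = 11.0173 ms
Processing delay = 3.7 ms
Total one-way latency = 14.7173 ms


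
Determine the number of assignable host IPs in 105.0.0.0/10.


Host bits = 32 - 10 = 22
Total addresses = 2^22 = 4194304
Usable = total - 2 (network and broadcast)
Usable hosts: 4194302


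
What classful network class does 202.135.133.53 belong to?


First octet: 202
Binary: 11001010
110xxxxx -> Class C (192-223)
Class C, default mask 255.255.255.0 (/24)


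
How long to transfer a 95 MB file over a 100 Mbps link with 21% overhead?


Effective throughput = 100 * (1 - 21/100) = 79 Mbps
File size in Mb = 95 * 8 = 760 Mb
Time = 760 / 79
Time = 9.6203 seconds


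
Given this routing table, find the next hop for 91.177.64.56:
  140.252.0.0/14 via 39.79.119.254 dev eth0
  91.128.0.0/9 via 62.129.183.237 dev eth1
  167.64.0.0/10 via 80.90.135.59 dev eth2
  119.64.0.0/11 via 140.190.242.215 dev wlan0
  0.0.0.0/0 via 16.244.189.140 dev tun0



Longest prefix match for 91.177.64.56:
  /14 140.252.0.0: no
  /9 91.128.0.0: MATCH
  /10 167.64.0.0: no
  /11 119.64.0.0: no
  /0 0.0.0.0: MATCH
Selected: next-hop 62.129.183.237 via eth1 (matched /9)


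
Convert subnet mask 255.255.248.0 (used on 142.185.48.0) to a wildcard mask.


Subnet mask: 255.255.248.0
Wildcard = 255.255.255.255 - subnet mask
255 - 255 = 0
255 - 255 = 0
255 - 248 = 7
255 - 0 = 255
Wildcard: 0.0.7.255


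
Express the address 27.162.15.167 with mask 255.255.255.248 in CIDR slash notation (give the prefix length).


Binary: 11111111.11111111.11111111.11111000
Count leading 1s
Prefix: /29


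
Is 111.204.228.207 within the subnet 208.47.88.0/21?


Subnet network: 208.47.88.0
Test IP AND mask: 111.204.224.0
No, 111.204.228.207 is not in 208.47.88.0/21


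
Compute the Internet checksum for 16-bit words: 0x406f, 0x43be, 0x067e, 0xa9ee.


Sum all words (with carry folding):
+ 0x406f = 0x406f
+ 0x43be = 0x842d
+ 0x067e = 0x8aab
+ 0xa9ee = 0x349a
One's complement: ~0x349a
Checksum = 0xcb65


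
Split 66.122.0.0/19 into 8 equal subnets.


New prefix = 19 + 3 = 22
Each subnet has 1024 addresses
  66.122.0.0/22
  66.122.4.0/22
  66.122.8.0/22
  66.122.12.0/22
  66.122.16.0/22
  66.122.20.0/22
  66.122.24.0/22
  66.122.28.0/22
Subnets: 66.122.0.0/22, 66.122.4.0/22, 66.122.8.0/22, 66.122.12.0/22, 66.122.16.0/22, 66.122.20.0/22, 66.122.24.0/22, 66.122.28.0/22


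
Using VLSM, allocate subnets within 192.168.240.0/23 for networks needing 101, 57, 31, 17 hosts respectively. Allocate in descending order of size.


101 hosts -> /25 (126 usable): 192.168.240.0/25
57 hosts -> /26 (62 usable): 192.168.240.128/26
31 hosts -> /26 (62 usable): 192.168.240.192/26
17 hosts -> /27 (30 usable): 192.168.241.0/27
Allocation: 192.168.240.0/25 (101 hosts, 126 usable); 192.168.240.128/26 (57 hosts, 62 usable); 192.168.240.192/26 (31 hosts, 62 usable); 192.168.241.0/27 (17 hosts, 30 usable)


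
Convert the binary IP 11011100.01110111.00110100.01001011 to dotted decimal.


11011100 = 220
01110111 = 119
00110100 = 52
01001011 = 75
IP: 220.119.52.75


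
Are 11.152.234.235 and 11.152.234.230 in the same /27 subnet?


Mask: 255.255.255.224
11.152.234.235 AND mask = 11.152.234.224
11.152.234.230 AND mask = 11.152.234.224
Yes, same subnet (11.152.234.224)


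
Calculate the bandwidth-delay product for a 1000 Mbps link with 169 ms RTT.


BDP = bandwidth * RTT
= 1000 Mbps * 169 ms
= 1000 * 1e6 * 169 / 1000 bits
= 169000000 bits
= 21125000 bytes
= 20629.8828 KB
BDP = 169000000 bits (21125000 bytes)


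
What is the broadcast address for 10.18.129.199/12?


Network: 10.16.0.0/12
Host bits = 20
Set all host bits to 1:
Broadcast: 10.31.255.255


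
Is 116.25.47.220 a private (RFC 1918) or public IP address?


RFC 1918 private ranges:
  10.0.0.0/8 (10.0.0.0 - 10.255.255.255)
  172.16.0.0/12 (172.16.0.0 - 172.31.255.255)
  192.168.0.0/16 (192.168.0.0 - 192.168.255.255)
Public (not in any RFC 1918 range)


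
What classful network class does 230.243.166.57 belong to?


First octet: 230
Binary: 11100110
1110xxxx -> Class D (224-239)
Class D (multicast), default mask N/A


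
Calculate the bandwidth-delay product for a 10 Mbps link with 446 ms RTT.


BDP = bandwidth * RTT
= 10 Mbps * 446 ms
= 10 * 1e6 * 446 / 1000 bits
= 4460000 bits
= 557500 bytes
= 544.4336 KB
BDP = 4460000 bits (557500 bytes)


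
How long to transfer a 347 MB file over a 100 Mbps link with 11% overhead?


Effective throughput = 100 * (1 - 11/100) = 89 Mbps
File size in Mb = 347 * 8 = 2776 Mb
Time = 2776 / 89
Time = 31.191 seconds


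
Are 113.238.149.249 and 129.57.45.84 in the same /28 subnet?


Mask: 255.255.255.240
113.238.149.249 AND mask = 113.238.149.240
129.57.45.84 AND mask = 129.57.45.80
No, different subnets (113.238.149.240 vs 129.57.45.80)


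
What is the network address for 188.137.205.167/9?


IP:   10111100.10001001.11001101.10100111
Mask: 11111111.10000000.00000000.00000000
AND operation:
Net:  10111100.10000000.00000000.00000000
Network: 188.128.0.0/9


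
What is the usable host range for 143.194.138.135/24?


Network: 143.194.138.0
Broadcast: 143.194.138.255
First usable = network + 1
Last usable = broadcast - 1
Range: 143.194.138.1 to 143.194.138.254


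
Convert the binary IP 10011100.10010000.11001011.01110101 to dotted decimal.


10011100 = 156
10010000 = 144
11001011 = 203
01110101 = 117
IP: 156.144.203.117


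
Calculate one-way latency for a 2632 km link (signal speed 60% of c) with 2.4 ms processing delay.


Speed = 0.6 * 3e5 km/s = 180000 km/s
Propagation delay = 2632 / 180000 = 0.0146 s = 14.6222 ms
Processing delay = 2.4 ms
Total one-way latency = 17.0222 ms


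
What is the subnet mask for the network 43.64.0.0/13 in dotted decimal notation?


/13 means 13 network bits, 19 host bits
Binary: 11111111111110000000000000000000
Mask: 255.248.0.0


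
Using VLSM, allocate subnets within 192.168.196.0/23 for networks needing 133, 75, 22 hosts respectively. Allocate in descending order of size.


133 hosts -> /24 (254 usable): 192.168.196.0/24
75 hosts -> /25 (126 usable): 192.168.197.0/25
22 hosts -> /27 (30 usable): 192.168.197.128/27
Allocation: 192.168.196.0/24 (133 hosts, 254 usable); 192.168.197.0/25 (75 hosts, 126 usable); 192.168.197.128/27 (22 hosts, 30 usable)


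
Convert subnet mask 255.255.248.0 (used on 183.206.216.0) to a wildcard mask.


Subnet mask: 255.255.248.0
Wildcard = 255.255.255.255 - subnet mask
255 - 255 = 0
255 - 255 = 0
255 - 248 = 7
255 - 0 = 255
Wildcard: 0.0.7.255


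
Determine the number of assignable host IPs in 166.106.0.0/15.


Host bits = 32 - 15 = 17
Total addresses = 2^17 = 131072
Usable = total - 2 (network and broadcast)
Usable hosts: 131070


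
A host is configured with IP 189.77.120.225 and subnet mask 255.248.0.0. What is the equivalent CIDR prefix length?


Binary: 11111111.11111000.00000000.00000000
Count leading 1s
Prefix: /13


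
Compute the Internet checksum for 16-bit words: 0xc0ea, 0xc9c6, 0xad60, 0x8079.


Sum all words (with carry folding):
+ 0xc0ea = 0xc0ea
+ 0xc9c6 = 0x8ab1
+ 0xad60 = 0x3812
+ 0x8079 = 0xb88b
One's complement: ~0xb88b
Checksum = 0x4774


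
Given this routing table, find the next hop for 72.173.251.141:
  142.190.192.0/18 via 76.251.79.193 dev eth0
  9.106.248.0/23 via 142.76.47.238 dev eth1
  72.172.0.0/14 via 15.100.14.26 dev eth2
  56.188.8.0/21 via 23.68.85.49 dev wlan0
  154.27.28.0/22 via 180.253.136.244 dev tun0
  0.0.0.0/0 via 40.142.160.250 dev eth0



Longest prefix match for 72.173.251.141:
  /18 142.190.192.0: no
  /23 9.106.248.0: no
  /14 72.172.0.0: MATCH
  /21 56.188.8.0: no
  /22 154.27.28.0: no
  /0 0.0.0.0: MATCH
Selected: next-hop 15.100.14.26 via eth2 (matched /14)


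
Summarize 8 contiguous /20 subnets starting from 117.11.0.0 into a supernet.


Original prefix: /20
Number of subnets: 8 = 2^3
New prefix = 20 - 3 = 17
Supernet: 117.11.0.0/17


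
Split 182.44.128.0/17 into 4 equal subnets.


New prefix = 17 + 2 = 19
Each subnet has 8192 addresses
  182.44.128.0/19
  182.44.160.0/19
  182.44.192.0/19
  182.44.224.0/19
Subnets: 182.44.128.0/19, 182.44.160.0/19, 182.44.192.0/19, 182.44.224.0/19


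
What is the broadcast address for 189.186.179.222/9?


Network: 189.128.0.0/9
Host bits = 23
Set all host bits to 1:
Broadcast: 189.255.255.255


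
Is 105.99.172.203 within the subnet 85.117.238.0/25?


Subnet network: 85.117.238.0
Test IP AND mask: 105.99.172.128
No, 105.99.172.203 is not in 85.117.238.0/25


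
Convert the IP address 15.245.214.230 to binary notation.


15 = 00001111
245 = 11110101
214 = 11010110
230 = 11100110
Binary: 00001111.11110101.11010110.11100110


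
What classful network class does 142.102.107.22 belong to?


First octet: 142
Binary: 10001110
10xxxxxx -> Class B (128-191)
Class B, default mask 255.255.0.0 (/16)


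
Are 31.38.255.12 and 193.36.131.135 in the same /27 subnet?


Mask: 255.255.255.224
31.38.255.12 AND mask = 31.38.255.0
193.36.131.135 AND mask = 193.36.131.128
No, different subnets (31.38.255.0 vs 193.36.131.128)


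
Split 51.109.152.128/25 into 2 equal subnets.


New prefix = 25 + 1 = 26
Each subnet has 64 addresses
  51.109.152.128/26
  51.109.152.192/26
Subnets: 51.109.152.128/26, 51.109.152.192/26


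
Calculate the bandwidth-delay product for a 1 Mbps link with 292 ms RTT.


BDP = bandwidth * RTT
= 1 Mbps * 292 ms
= 1 * 1e6 * 292 / 1000 bits
= 292000 bits
= 36500 bytes
= 35.6445 KB
BDP = 292000 bits (36500 bytes)


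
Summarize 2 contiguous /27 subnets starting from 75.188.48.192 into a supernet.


Original prefix: /27
Number of subnets: 2 = 2^1
New prefix = 27 - 1 = 26
Supernet: 75.188.48.192/26


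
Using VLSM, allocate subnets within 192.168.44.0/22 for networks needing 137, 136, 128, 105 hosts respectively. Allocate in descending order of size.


137 hosts -> /24 (254 usable): 192.168.44.0/24
136 hosts -> /24 (254 usable): 192.168.45.0/24
128 hosts -> /24 (254 usable): 192.168.46.0/24
105 hosts -> /25 (126 usable): 192.168.47.0/25
Allocation: 192.168.44.0/24 (137 hosts, 254 usable); 192.168.45.0/24 (136 hosts, 254 usable); 192.168.46.0/24 (128 hosts, 254 usable); 192.168.47.0/25 (105 hosts, 126 usable)


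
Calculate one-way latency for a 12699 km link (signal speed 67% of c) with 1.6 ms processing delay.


Speed = 0.67 * 3e5 km/s = 201000 km/s
Propagation delay = 12699 / 201000 = 0.0632 s = 63.1791 ms
Processing delay = 1.6 ms
Total one-way latency = 64.7791 ms


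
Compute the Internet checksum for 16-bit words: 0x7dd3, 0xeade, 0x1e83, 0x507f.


Sum all words (with carry folding):
+ 0x7dd3 = 0x7dd3
+ 0xeade = 0x68b2
+ 0x1e83 = 0x8735
+ 0x507f = 0xd7b4
One's complement: ~0xd7b4
Checksum = 0x284b


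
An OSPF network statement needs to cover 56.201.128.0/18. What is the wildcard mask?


Subnet mask: 255.255.192.0
Wildcard = 255.255.255.255 - subnet mask
255 - 255 = 0
255 - 255 = 0
255 - 192 = 63
255 - 0 = 255
Wildcard: 0.0.63.255


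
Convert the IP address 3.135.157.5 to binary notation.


3 = 00000011
135 = 10000111
157 = 10011101
5 = 00000101
Binary: 00000011.10000111.10011101.00000101


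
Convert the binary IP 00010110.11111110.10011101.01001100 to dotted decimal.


00010110 = 22
11111110 = 254
10011101 = 157
01001100 = 76
IP: 22.254.157.76


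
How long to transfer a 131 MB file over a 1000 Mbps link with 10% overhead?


Effective throughput = 1000 * (1 - 10/100) = 900 Mbps
File size in Mb = 131 * 8 = 1048 Mb
Time = 1048 / 900
Time = 1.1644 seconds


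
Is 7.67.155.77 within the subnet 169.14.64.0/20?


Subnet network: 169.14.64.0
Test IP AND mask: 7.67.144.0
No, 7.67.155.77 is not in 169.14.64.0/20


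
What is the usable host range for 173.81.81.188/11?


Network: 173.64.0.0
Broadcast: 173.95.255.255
First usable = network + 1
Last usable = broadcast - 1
Range: 173.64.0.1 to 173.95.255.254


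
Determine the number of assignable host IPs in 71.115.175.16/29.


Host bits = 32 - 29 = 3
Total addresses = 2^3 = 8
Usable = total - 2 (network and broadcast)
Usable hosts: 6


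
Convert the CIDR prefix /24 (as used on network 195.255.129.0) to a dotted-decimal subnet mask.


/24 means 24 network bits, 8 host bits
Binary: 11111111111111111111111100000000
Mask: 255.255.255.0


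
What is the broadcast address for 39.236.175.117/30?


Network: 39.236.175.116/30
Host bits = 2
Set all host bits to 1:
Broadcast: 39.236.175.119


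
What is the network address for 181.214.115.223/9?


IP:   10110101.11010110.01110011.11011111
Mask: 11111111.10000000.00000000.00000000
AND operation:
Net:  10110101.10000000.00000000.00000000
Network: 181.128.0.0/9


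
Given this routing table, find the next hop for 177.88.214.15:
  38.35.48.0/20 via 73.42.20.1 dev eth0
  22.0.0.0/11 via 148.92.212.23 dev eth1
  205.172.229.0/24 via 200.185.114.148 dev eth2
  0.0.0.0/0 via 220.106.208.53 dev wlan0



Longest prefix match for 177.88.214.15:
  /20 38.35.48.0: no
  /11 22.0.0.0: no
  /24 205.172.229.0: no
  /0 0.0.0.0: MATCH
Selected: next-hop 220.106.208.53 via wlan0 (matched /0)


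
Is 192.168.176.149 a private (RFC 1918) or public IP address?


RFC 1918 private ranges:
  10.0.0.0/8 (10.0.0.0 - 10.255.255.255)
  172.16.0.0/12 (172.16.0.0 - 172.31.255.255)
  192.168.0.0/16 (192.168.0.0 - 192.168.255.255)
Private (in 192.168.0.0/16)


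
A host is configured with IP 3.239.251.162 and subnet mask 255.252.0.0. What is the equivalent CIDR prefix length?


Binary: 11111111.11111100.00000000.00000000
Count leading 1s
Prefix: /14


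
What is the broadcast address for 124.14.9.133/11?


Network: 124.0.0.0/11
Host bits = 21
Set all host bits to 1:
Broadcast: 124.31.255.255


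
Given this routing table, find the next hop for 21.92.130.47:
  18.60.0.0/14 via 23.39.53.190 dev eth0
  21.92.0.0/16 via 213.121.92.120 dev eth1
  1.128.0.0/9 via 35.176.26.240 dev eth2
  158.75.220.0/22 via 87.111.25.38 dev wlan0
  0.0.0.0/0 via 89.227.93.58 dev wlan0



Longest prefix match for 21.92.130.47:
  /14 18.60.0.0: no
  /16 21.92.0.0: MATCH
  /9 1.128.0.0: no
  /22 158.75.220.0: no
  /0 0.0.0.0: MATCH
Selected: next-hop 213.121.92.120 via eth1 (matched /16)


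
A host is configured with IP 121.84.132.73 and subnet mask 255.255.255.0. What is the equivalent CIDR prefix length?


Binary: 11111111.11111111.11111111.00000000
Count leading 1s
Prefix: /24


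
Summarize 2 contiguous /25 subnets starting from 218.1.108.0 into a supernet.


Original prefix: /25
Number of subnets: 2 = 2^1
New prefix = 25 - 1 = 24
Supernet: 218.1.108.0/24


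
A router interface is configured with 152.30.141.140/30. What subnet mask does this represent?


/30 means 30 network bits, 2 host bits
Binary: 11111111111111111111111111111100
Mask: 255.255.255.252


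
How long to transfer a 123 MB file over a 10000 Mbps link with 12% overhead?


Effective throughput = 10000 * (1 - 12/100) = 8800 Mbps
File size in Mb = 123 * 8 = 984 Mb
Time = 984 / 8800
Time = 0.1118 seconds


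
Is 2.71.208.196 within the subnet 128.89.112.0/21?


Subnet network: 128.89.112.0
Test IP AND mask: 2.71.208.0
No, 2.71.208.196 is not in 128.89.112.0/21


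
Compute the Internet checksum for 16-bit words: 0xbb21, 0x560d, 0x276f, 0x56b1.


Sum all words (with carry folding):
+ 0xbb21 = 0xbb21
+ 0x560d = 0x112f
+ 0x276f = 0x389e
+ 0x56b1 = 0x8f4f
One's complement: ~0x8f4f
Checksum = 0x70b0


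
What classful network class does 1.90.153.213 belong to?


First octet: 1
Binary: 00000001
0xxxxxxx -> Class A (1-126)
Class A, default mask 255.0.0.0 (/8)


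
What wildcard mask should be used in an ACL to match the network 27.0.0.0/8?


Subnet mask: 255.0.0.0
Wildcard = 255.255.255.255 - subnet mask
255 - 255 = 0
255 - 0 = 255
255 - 0 = 255
255 - 0 = 255
Wildcard: 0.255.255.255


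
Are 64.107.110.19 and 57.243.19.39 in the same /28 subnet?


Mask: 255.255.255.240
64.107.110.19 AND mask = 64.107.110.16
57.243.19.39 AND mask = 57.243.19.32
No, different subnets (64.107.110.16 vs 57.243.19.32)


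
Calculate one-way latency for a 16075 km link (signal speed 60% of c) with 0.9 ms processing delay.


Speed = 0.6 * 3e5 km/s = 180000 km/s
Propagation delay = 16075 / 180000 = 0.0893 s = 89.3056 ms
Processing delay = 0.9 ms
Total one-way latency = 90.2056 ms


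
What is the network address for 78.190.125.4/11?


IP:   01001110.10111110.01111101.00000100
Mask: 11111111.11100000.00000000.00000000
AND operation:
Net:  01001110.10100000.00000000.00000000
Network: 78.160.0.0/11


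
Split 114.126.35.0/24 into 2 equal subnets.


New prefix = 24 + 1 = 25
Each subnet has 128 addresses
  114.126.35.0/25
  114.126.35.128/25
Subnets: 114.126.35.0/25, 114.126.35.128/25


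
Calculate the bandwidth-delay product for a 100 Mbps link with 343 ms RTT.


BDP = bandwidth * RTT
= 100 Mbps * 343 ms
= 100 * 1e6 * 343 / 1000 bits
= 34300000 bits
= 4287500 bytes
= 4187.0117 KB
BDP = 34300000 bits (4287500 bytes)


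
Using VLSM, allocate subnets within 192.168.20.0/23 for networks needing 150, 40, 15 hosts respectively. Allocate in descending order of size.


150 hosts -> /24 (254 usable): 192.168.20.0/24
40 hosts -> /26 (62 usable): 192.168.21.0/26
15 hosts -> /27 (30 usable): 192.168.21.64/27
Allocation: 192.168.20.0/24 (150 hosts, 254 usable); 192.168.21.0/26 (40 hosts, 62 usable); 192.168.21.64/27 (15 hosts, 30 usable)


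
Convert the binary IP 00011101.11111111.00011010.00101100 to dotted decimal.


00011101 = 29
11111111 = 255
00011010 = 26
00101100 = 44
IP: 29.255.26.44


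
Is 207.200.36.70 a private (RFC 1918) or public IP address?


RFC 1918 private ranges:
  10.0.0.0/8 (10.0.0.0 - 10.255.255.255)
  172.16.0.0/12 (172.16.0.0 - 172.31.255.255)
  192.168.0.0/16 (192.168.0.0 - 192.168.255.255)
Public (not in any RFC 1918 range)


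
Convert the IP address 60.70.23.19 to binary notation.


60 = 00111100
70 = 01000110
23 = 00010111
19 = 00010011
Binary: 00111100.01000110.00010111.00010011


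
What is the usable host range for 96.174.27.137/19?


Network: 96.174.0.0
Broadcast: 96.174.31.255
First usable = network + 1
Last usable = broadcast - 1
Range: 96.174.0.1 to 96.174.31.254


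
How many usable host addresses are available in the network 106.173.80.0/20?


Host bits = 32 - 20 = 12
Total addresses = 2^12 = 4096
Usable = total - 2 (network and broadcast)
Usable hosts: 4094


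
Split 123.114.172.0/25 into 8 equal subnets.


New prefix = 25 + 3 = 28
Each subnet has 16 addresses
  123.114.172.0/28
  123.114.172.16/28
  123.114.172.32/28
  123.114.172.48/28
  123.114.172.64/28
  123.114.172.80/28
  123.114.172.96/28
  123.114.172.112/28
Subnets: 123.114.172.0/28, 123.114.172.16/28, 123.114.172.32/28, 123.114.172.48/28, 123.114.172.64/28, 123.114.172.80/28, 123.114.172.96/28, 123.114.172.112/28


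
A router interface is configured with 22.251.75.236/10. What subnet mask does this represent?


/10 means 10 network bits, 22 host bits
Binary: 11111111110000000000000000000000
Mask: 255.192.0.0


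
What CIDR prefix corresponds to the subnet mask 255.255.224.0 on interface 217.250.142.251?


Binary: 11111111.11111111.11100000.00000000
Count leading 1s
Prefix: /19


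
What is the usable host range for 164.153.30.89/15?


Network: 164.152.0.0
Broadcast: 164.153.255.255
First usable = network + 1
Last usable = broadcast - 1
Range: 164.152.0.1 to 164.153.255.254


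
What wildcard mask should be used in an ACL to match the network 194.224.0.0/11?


Subnet mask: 255.224.0.0
Wildcard = 255.255.255.255 - subnet mask
255 - 255 = 0
255 - 224 = 31
255 - 0 = 255
255 - 0 = 255
Wildcard: 0.31.255.255


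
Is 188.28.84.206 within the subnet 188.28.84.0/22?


Subnet network: 188.28.84.0
Test IP AND mask: 188.28.84.0
Yes, 188.28.84.206 is in 188.28.84.0/22


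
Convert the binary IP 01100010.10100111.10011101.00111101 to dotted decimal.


01100010 = 98
10100111 = 167
10011101 = 157
00111101 = 61
IP: 98.167.157.61


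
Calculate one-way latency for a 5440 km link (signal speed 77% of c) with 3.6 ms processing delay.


Speed = 0.77 * 3e5 km/s = 231000 km/s
Propagation delay = 5440 / 231000 = 0.0235 s = 23.5498 ms
Processing delay = 3.6 ms
Total one-way latency = 27.1498 ms


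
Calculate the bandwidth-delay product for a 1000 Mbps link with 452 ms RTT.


BDP = bandwidth * RTT
= 1000 Mbps * 452 ms
= 1000 * 1e6 * 452 / 1000 bits
= 452000000 bits
= 56500000 bytes
= 55175.7812 KB
BDP = 452000000 bits (56500000 bytes)


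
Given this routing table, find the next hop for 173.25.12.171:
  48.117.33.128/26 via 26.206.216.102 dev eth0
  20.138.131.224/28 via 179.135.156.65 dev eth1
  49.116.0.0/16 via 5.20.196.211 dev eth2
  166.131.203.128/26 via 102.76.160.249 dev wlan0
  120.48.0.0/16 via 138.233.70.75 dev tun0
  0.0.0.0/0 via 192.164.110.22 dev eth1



Longest prefix match for 173.25.12.171:
  /26 48.117.33.128: no
  /28 20.138.131.224: no
  /16 49.116.0.0: no
  /26 166.131.203.128: no
  /16 120.48.0.0: no
  /0 0.0.0.0: MATCH
Selected: next-hop 192.164.110.22 via eth1 (matched /0)


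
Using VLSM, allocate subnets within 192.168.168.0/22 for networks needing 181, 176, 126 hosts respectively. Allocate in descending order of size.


181 hosts -> /24 (254 usable): 192.168.168.0/24
176 hosts -> /24 (254 usable): 192.168.169.0/24
126 hosts -> /25 (126 usable): 192.168.170.0/25
Allocation: 192.168.168.0/24 (181 hosts, 254 usable); 192.168.169.0/24 (176 hosts, 254 usable); 192.168.170.0/25 (126 hosts, 126 usable)


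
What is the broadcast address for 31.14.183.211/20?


Network: 31.14.176.0/20
Host bits = 12
Set all host bits to 1:
Broadcast: 31.14.191.255


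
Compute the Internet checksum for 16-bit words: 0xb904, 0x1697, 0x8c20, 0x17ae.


Sum all words (with carry folding):
+ 0xb904 = 0xb904
+ 0x1697 = 0xcf9b
+ 0x8c20 = 0x5bbc
+ 0x17ae = 0x736a
One's complement: ~0x736a
Checksum = 0x8c95


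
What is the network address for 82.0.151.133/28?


IP:   01010010.00000000.10010111.10000101
Mask: 11111111.11111111.11111111.11110000
AND operation:
Net:  01010010.00000000.10010111.10000000
Network: 82.0.151.128/28


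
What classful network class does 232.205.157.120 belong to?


First octet: 232
Binary: 11101000
1110xxxx -> Class D (224-239)
Class D (multicast), default mask N/A


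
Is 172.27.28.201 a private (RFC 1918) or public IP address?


RFC 1918 private ranges:
  10.0.0.0/8 (10.0.0.0 - 10.255.255.255)
  172.16.0.0/12 (172.16.0.0 - 172.31.255.255)
  192.168.0.0/16 (192.168.0.0 - 192.168.255.255)
Private (in 172.16.0.0/12)


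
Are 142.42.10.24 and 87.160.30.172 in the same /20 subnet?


Mask: 255.255.240.0
142.42.10.24 AND mask = 142.42.0.0
87.160.30.172 AND mask = 87.160.16.0
No, different subnets (142.42.0.0 vs 87.160.16.0)


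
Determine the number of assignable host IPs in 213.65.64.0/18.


Host bits = 32 - 18 = 14
Total addresses = 2^14 = 16384
Usable = total - 2 (network and broadcast)
Usable hosts: 16382


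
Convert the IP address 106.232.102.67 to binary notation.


106 = 01101010
232 = 11101000
102 = 01100110
67 = 01000011
Binary: 01101010.11101000.01100110.01000011


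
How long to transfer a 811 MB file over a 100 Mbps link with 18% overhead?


Effective throughput = 100 * (1 - 18/100) = 82 Mbps
File size in Mb = 811 * 8 = 6488 Mb
Time = 6488 / 82
Time = 79.122 seconds


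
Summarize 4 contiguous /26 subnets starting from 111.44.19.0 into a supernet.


Original prefix: /26
Number of subnets: 4 = 2^2
New prefix = 26 - 2 = 24
Supernet: 111.44.19.0/24


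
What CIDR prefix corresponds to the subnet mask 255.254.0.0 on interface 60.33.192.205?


Binary: 11111111.11111110.00000000.00000000
Count leading 1s
Prefix: /15


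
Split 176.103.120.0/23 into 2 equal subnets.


New prefix = 23 + 1 = 24
Each subnet has 256 addresses
  176.103.120.0/24
  176.103.121.0/24
Subnets: 176.103.120.0/24, 176.103.121.0/24


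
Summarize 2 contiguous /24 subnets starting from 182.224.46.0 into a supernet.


Original prefix: /24
Number of subnets: 2 = 2^1
New prefix = 24 - 1 = 23
Supernet: 182.224.46.0/23


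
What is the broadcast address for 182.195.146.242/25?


Network: 182.195.146.128/25
Host bits = 7
Set all host bits to 1:
Broadcast: 182.195.146.255


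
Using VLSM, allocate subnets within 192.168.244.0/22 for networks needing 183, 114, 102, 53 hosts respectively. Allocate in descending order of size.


183 hosts -> /24 (254 usable): 192.168.244.0/24
114 hosts -> /25 (126 usable): 192.168.245.0/25
102 hosts -> /25 (126 usable): 192.168.245.128/25
53 hosts -> /26 (62 usable): 192.168.246.0/26
Allocation: 192.168.244.0/24 (183 hosts, 254 usable); 192.168.245.0/25 (114 hosts, 126 usable); 192.168.245.128/25 (102 hosts, 126 usable); 192.168.246.0/26 (53 hosts, 62 usable)


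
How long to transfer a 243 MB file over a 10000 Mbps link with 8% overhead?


Effective throughput = 10000 * (1 - 8/100) = 9200 Mbps
File size in Mb = 243 * 8 = 1944 Mb
Time = 1944 / 9200
Time = 0.2113 seconds


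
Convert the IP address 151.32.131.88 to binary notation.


151 = 10010111
32 = 00100000
131 = 10000011
88 = 01011000
Binary: 10010111.00100000.10000011.01011000


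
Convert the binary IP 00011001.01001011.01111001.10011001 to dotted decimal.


00011001 = 25
01001011 = 75
01111001 = 121
10011001 = 153
IP: 25.75.121.153


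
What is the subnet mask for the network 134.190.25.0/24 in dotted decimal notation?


/24 means 24 network bits, 8 host bits
Binary: 11111111111111111111111100000000
Mask: 255.255.255.0


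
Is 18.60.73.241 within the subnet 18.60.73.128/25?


Subnet network: 18.60.73.128
Test IP AND mask: 18.60.73.128
Yes, 18.60.73.241 is in 18.60.73.128/25


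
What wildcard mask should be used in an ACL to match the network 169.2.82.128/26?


Subnet mask: 255.255.255.192
Wildcard = 255.255.255.255 - subnet mask
255 - 255 = 0
255 - 255 = 0
255 - 255 = 0
255 - 192 = 63
Wildcard: 0.0.0.63


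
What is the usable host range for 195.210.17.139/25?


Network: 195.210.17.128
Broadcast: 195.210.17.255
First usable = network + 1
Last usable = broadcast - 1
Range: 195.210.17.129 to 195.210.17.254


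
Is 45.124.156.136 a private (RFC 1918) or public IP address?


RFC 1918 private ranges:
  10.0.0.0/8 (10.0.0.0 - 10.255.255.255)
  172.16.0.0/12 (172.16.0.0 - 172.31.255.255)
  192.168.0.0/16 (192.168.0.0 - 192.168.255.255)
Public (not in any RFC 1918 range)


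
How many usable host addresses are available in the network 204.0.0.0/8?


Host bits = 32 - 8 = 24
Total addresses = 2^24 = 16777216
Usable = total - 2 (network and broadcast)
Usable hosts: 16777214


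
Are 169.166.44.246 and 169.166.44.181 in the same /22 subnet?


Mask: 255.255.252.0
169.166.44.246 AND mask = 169.166.44.0
169.166.44.181 AND mask = 169.166.44.0
Yes, same subnet (169.166.44.0)


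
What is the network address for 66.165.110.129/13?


IP:   01000010.10100101.01101110.10000001
Mask: 11111111.11111000.00000000.00000000
AND operation:
Net:  01000010.10100000.00000000.00000000
Network: 66.160.0.0/13


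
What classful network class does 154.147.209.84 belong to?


First octet: 154
Binary: 10011010
10xxxxxx -> Class B (128-191)
Class B, default mask 255.255.0.0 (/16)


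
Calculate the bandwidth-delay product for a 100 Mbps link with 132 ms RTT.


BDP = bandwidth * RTT
= 100 Mbps * 132 ms
= 100 * 1e6 * 132 / 1000 bits
= 13200000 bits
= 1650000 bytes
= 1611.3281 KB
BDP = 13200000 bits (1650000 bytes)


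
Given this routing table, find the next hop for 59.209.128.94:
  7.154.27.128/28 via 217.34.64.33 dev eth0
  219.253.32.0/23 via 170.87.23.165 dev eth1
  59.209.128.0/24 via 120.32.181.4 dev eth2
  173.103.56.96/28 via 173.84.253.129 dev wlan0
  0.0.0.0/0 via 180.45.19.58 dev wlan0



Longest prefix match for 59.209.128.94:
  /28 7.154.27.128: no
  /23 219.253.32.0: no
  /24 59.209.128.0: MATCH
  /28 173.103.56.96: no
  /0 0.0.0.0: MATCH
Selected: next-hop 120.32.181.4 via eth2 (matched /24)


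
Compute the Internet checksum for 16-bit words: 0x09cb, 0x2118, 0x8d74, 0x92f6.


Sum all words (with carry folding):
+ 0x09cb = 0x09cb
+ 0x2118 = 0x2ae3
+ 0x8d74 = 0xb857
+ 0x92f6 = 0x4b4e
One's complement: ~0x4b4e
Checksum = 0xb4b1


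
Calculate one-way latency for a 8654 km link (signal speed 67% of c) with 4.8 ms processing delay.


Speed = 0.67 * 3e5 km/s = 201000 km/s
Propagation delay = 8654 / 201000 = 0.0431 s = 43.0547 ms
Processing delay = 4.8 ms
Total one-way latency = 47.8547 ms


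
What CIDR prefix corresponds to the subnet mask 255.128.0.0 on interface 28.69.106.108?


Binary: 11111111.10000000.00000000.00000000
Count leading 1s
Prefix: /9


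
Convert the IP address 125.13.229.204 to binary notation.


125 = 01111101
13 = 00001101
229 = 11100101
204 = 11001100
Binary: 01111101.00001101.11100101.11001100


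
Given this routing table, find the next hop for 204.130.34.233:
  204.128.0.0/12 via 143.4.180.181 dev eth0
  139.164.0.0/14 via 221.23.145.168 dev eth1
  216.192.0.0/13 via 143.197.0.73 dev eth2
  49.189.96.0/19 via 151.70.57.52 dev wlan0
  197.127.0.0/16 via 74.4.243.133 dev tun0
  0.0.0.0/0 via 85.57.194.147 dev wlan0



Longest prefix match for 204.130.34.233:
  /12 204.128.0.0: MATCH
  /14 139.164.0.0: no
  /13 216.192.0.0: no
  /19 49.189.96.0: no
  /16 197.127.0.0: no
  /0 0.0.0.0: MATCH
Selected: next-hop 143.4.180.181 via eth0 (matched /12)


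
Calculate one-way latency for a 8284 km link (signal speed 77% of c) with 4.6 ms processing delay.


Speed = 0.77 * 3e5 km/s = 231000 km/s
Propagation delay = 8284 / 231000 = 0.0359 s = 35.8615 ms
Processing delay = 4.6 ms
Total one-way latency = 40.4615 ms


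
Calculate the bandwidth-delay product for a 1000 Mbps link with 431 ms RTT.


BDP = bandwidth * RTT
= 1000 Mbps * 431 ms
= 1000 * 1e6 * 431 / 1000 bits
= 431000000 bits
= 53875000 bytes
= 52612.3047 KB
BDP = 431000000 bits (53875000 bytes)


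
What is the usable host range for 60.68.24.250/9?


Network: 60.0.0.0
Broadcast: 60.127.255.255
First usable = network + 1
Last usable = broadcast - 1
Range: 60.0.0.1 to 60.127.255.254


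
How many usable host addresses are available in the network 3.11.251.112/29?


Host bits = 32 - 29 = 3
Total addresses = 2^3 = 8
Usable = total - 2 (network and broadcast)
Usable hosts: 6


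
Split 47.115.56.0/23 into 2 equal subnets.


New prefix = 23 + 1 = 24
Each subnet has 256 addresses
  47.115.56.0/24
  47.115.57.0/24
Subnets: 47.115.56.0/24, 47.115.57.0/24


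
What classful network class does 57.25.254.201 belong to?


First octet: 57
Binary: 00111001
0xxxxxxx -> Class A (1-126)
Class A, default mask 255.0.0.0 (/8)


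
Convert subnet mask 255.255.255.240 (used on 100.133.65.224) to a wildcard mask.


Subnet mask: 255.255.255.240
Wildcard = 255.255.255.255 - subnet mask
255 - 255 = 0
255 - 255 = 0
255 - 255 = 0
255 - 240 = 15
Wildcard: 0.0.0.15


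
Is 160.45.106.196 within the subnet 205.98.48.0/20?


Subnet network: 205.98.48.0
Test IP AND mask: 160.45.96.0
No, 160.45.106.196 is not in 205.98.48.0/20


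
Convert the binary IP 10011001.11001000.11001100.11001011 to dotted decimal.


10011001 = 153
11001000 = 200
11001100 = 204
11001011 = 203
IP: 153.200.204.203


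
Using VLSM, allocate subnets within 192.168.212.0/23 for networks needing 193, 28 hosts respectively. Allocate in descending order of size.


193 hosts -> /24 (254 usable): 192.168.212.0/24
28 hosts -> /27 (30 usable): 192.168.213.0/27
Allocation: 192.168.212.0/24 (193 hosts, 254 usable); 192.168.213.0/27 (28 hosts, 30 usable)


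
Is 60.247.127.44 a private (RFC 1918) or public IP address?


RFC 1918 private ranges:
  10.0.0.0/8 (10.0.0.0 - 10.255.255.255)
  172.16.0.0/12 (172.16.0.0 - 172.31.255.255)
  192.168.0.0/16 (192.168.0.0 - 192.168.255.255)
Public (not in any RFC 1918 range)


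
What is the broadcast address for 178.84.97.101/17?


Network: 178.84.0.0/17
Host bits = 15
Set all host bits to 1:
Broadcast: 178.84.127.255


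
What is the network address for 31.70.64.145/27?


IP:   00011111.01000110.01000000.10010001
Mask: 11111111.11111111.11111111.11100000
AND operation:
Net:  00011111.01000110.01000000.10000000
Network: 31.70.64.128/27


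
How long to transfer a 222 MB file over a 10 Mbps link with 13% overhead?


Effective throughput = 10 * (1 - 13/100) = 8.7 Mbps
File size in Mb = 222 * 8 = 1776 Mb
Time = 1776 / 8.7
Time = 204.1379 seconds


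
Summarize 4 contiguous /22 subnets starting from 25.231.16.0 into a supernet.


Original prefix: /22
Number of subnets: 4 = 2^2
New prefix = 22 - 2 = 20
Supernet: 25.231.16.0/20


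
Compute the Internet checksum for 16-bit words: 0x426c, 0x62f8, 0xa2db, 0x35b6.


Sum all words (with carry folding):
+ 0x426c = 0x426c
+ 0x62f8 = 0xa564
+ 0xa2db = 0x4840
+ 0x35b6 = 0x7df6
One's complement: ~0x7df6
Checksum = 0x8209


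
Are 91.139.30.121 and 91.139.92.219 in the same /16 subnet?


Mask: 255.255.0.0
91.139.30.121 AND mask = 91.139.0.0
91.139.92.219 AND mask = 91.139.0.0
Yes, same subnet (91.139.0.0)


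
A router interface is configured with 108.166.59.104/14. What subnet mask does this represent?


/14 means 14 network bits, 18 host bits
Binary: 11111111111111000000000000000000
Mask: 255.252.0.0


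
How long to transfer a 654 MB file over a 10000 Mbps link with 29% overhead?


Effective throughput = 10000 * (1 - 29/100) = 7100 Mbps
File size in Mb = 654 * 8 = 5232 Mb
Time = 5232 / 7100
Time = 0.7369 seconds


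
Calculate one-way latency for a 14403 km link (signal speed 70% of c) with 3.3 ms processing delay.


Speed = 0.7 * 3e5 km/s = 210000 km/s
Propagation delay = 14403 / 210000 = 0.0686 s = 68.5857 ms
Processing delay = 3.3 ms
Total one-way latency = 71.8857 ms


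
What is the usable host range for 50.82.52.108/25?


Network: 50.82.52.0
Broadcast: 50.82.52.127
First usable = network + 1
Last usable = broadcast - 1
Range: 50.82.52.1 to 50.82.52.126


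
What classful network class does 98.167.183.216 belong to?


First octet: 98
Binary: 01100010
0xxxxxxx -> Class A (1-126)
Class A, default mask 255.0.0.0 (/8)


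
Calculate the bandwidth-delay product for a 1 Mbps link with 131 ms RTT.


BDP = bandwidth * RTT
= 1 Mbps * 131 ms
= 1 * 1e6 * 131 / 1000 bits
= 131000 bits
= 16375 bytes
= 15.9912 KB
BDP = 131000 bits (16375 bytes)


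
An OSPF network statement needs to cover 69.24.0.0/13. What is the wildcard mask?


Subnet mask: 255.248.0.0
Wildcard = 255.255.255.255 - subnet mask
255 - 255 = 0
255 - 248 = 7
255 - 0 = 255
255 - 0 = 255
Wildcard: 0.7.255.255


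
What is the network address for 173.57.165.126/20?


IP:   10101101.00111001.10100101.01111110
Mask: 11111111.11111111.11110000.00000000
AND operation:
Net:  10101101.00111001.10100000.00000000
Network: 173.57.160.0/20


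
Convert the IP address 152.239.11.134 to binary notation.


152 = 10011000
239 = 11101111
11 = 00001011
134 = 10000110
Binary: 10011000.11101111.00001011.10000110


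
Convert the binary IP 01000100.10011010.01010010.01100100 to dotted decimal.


01000100 = 68
10011010 = 154
01010010 = 82
01100100 = 100
IP: 68.154.82.100


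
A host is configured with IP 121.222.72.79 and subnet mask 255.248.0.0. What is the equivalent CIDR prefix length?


Binary: 11111111.11111000.00000000.00000000
Count leading 1s
Prefix: /13


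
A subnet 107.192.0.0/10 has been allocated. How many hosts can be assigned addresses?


Host bits = 32 - 10 = 22
Total addresses = 2^22 = 4194304
Usable = total - 2 (network and broadcast)
Usable hosts: 4194302


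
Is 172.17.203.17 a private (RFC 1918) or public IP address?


RFC 1918 private ranges:
  10.0.0.0/8 (10.0.0.0 - 10.255.255.255)
  172.16.0.0/12 (172.16.0.0 - 172.31.255.255)
  192.168.0.0/16 (192.168.0.0 - 192.168.255.255)
Private (in 172.16.0.0/12)


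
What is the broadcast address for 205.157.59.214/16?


Network: 205.157.0.0/16
Host bits = 16
Set all host bits to 1:
Broadcast: 205.157.255.255


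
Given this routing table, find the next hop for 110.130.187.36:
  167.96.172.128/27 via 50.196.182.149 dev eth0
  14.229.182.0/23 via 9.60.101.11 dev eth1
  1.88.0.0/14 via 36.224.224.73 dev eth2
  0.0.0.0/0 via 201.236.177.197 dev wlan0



Longest prefix match for 110.130.187.36:
  /27 167.96.172.128: no
  /23 14.229.182.0: no
  /14 1.88.0.0: no
  /0 0.0.0.0: MATCH
Selected: next-hop 201.236.177.197 via wlan0 (matched /0)


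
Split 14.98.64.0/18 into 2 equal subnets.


New prefix = 18 + 1 = 19
Each subnet has 8192 addresses
  14.98.64.0/19
  14.98.96.0/19
Subnets: 14.98.64.0/19, 14.98.96.0/19


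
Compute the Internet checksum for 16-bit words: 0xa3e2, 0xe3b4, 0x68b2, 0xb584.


Sum all words (with carry folding):
+ 0xa3e2 = 0xa3e2
+ 0xe3b4 = 0x8797
+ 0x68b2 = 0xf049
+ 0xb584 = 0xa5ce
One's complement: ~0xa5ce
Checksum = 0x5a31


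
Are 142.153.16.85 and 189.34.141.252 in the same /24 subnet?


Mask: 255.255.255.0
142.153.16.85 AND mask = 142.153.16.0
189.34.141.252 AND mask = 189.34.141.0
No, different subnets (142.153.16.0 vs 189.34.141.0)


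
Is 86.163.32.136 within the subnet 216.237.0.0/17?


Subnet network: 216.237.0.0
Test IP AND mask: 86.163.0.0
No, 86.163.32.136 is not in 216.237.0.0/17


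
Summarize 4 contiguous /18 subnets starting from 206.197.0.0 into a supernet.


Original prefix: /18
Number of subnets: 4 = 2^2
New prefix = 18 - 2 = 16
Supernet: 206.197.0.0/16


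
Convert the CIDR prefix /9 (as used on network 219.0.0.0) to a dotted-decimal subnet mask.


/9 means 9 network bits, 23 host bits
Binary: 11111111100000000000000000000000
Mask: 255.128.0.0


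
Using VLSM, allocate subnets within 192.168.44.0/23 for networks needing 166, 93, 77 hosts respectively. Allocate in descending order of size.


166 hosts -> /24 (254 usable): 192.168.44.0/24
93 hosts -> /25 (126 usable): 192.168.45.0/25
77 hosts -> /25 (126 usable): 192.168.45.128/25
Allocation: 192.168.44.0/24 (166 hosts, 254 usable); 192.168.45.0/25 (93 hosts, 126 usable); 192.168.45.128/25 (77 hosts, 126 usable)


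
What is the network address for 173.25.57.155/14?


IP:   10101101.00011001.00111001.10011011
Mask: 11111111.11111100.00000000.00000000
AND operation:
Net:  10101101.00011000.00000000.00000000
Network: 173.24.0.0/14


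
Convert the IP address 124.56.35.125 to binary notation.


124 = 01111100
56 = 00111000
35 = 00100011
125 = 01111101
Binary: 01111100.00111000.00100011.01111101


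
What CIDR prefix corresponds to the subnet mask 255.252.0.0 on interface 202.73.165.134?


Binary: 11111111.11111100.00000000.00000000
Count leading 1s
Prefix: /14


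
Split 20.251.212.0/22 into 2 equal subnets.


New prefix = 22 + 1 = 23
Each subnet has 512 addresses
  20.251.212.0/23
  20.251.214.0/23
Subnets: 20.251.212.0/23, 20.251.214.0/23


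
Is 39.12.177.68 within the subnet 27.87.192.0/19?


Subnet network: 27.87.192.0
Test IP AND mask: 39.12.160.0
No, 39.12.177.68 is not in 27.87.192.0/19
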